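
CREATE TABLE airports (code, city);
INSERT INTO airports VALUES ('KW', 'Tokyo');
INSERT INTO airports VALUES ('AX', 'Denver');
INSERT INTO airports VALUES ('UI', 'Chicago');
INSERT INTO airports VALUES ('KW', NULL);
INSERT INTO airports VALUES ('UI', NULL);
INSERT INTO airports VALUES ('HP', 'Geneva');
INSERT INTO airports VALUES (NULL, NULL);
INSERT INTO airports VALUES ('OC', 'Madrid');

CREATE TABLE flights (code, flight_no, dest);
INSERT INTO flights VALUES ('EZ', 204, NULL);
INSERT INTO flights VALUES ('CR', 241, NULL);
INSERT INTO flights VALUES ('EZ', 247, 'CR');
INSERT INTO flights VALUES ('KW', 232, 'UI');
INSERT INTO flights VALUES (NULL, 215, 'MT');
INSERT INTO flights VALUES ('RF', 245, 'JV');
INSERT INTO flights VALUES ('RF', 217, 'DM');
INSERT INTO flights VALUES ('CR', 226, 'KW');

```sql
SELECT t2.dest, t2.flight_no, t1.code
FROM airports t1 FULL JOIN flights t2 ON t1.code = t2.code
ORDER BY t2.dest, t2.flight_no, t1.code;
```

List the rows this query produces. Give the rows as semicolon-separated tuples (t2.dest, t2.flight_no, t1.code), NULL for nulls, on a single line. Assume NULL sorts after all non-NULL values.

(CR, 247, NULL); (DM, 217, NULL); (JV, 245, NULL); (KW, 226, NULL); (MT, 215, NULL); (UI, 232, KW); (UI, 232, KW); (NULL, 204, NULL); (NULL, 241, NULL); (NULL, NULL, AX); (NULL, NULL, HP); (NULL, NULL, OC); (NULL, NULL, UI); (NULL, NULL, UI); (NULL, NULL, NULL)

FULL OUTER JOIN keeps every row from both sides; unmatched rows get NULL for the other side's columns.
Matching on t1.code = t2.code. A NULL in a compared column never satisfies the condition.
Matched pairs: 2; unmatched t1 rows kept: 6; unmatched t2 rows kept: 7.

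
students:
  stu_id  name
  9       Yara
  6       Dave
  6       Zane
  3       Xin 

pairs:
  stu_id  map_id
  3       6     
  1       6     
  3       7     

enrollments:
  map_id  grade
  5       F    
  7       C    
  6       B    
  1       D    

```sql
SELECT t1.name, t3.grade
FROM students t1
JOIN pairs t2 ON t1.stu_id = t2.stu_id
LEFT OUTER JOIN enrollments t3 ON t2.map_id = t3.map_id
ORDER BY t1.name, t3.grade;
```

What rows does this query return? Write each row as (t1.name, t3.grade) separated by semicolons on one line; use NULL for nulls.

(Xin, B); (Xin, C)

Step 1 — t1 INNER JOIN t2 on stu_id → 2 row(s).
Then LEFT JOIN `enrollments t3` on map_id: each of those 2 rows is kept; rows whose t2.map_id has no match in t3 get NULL for t3's columns.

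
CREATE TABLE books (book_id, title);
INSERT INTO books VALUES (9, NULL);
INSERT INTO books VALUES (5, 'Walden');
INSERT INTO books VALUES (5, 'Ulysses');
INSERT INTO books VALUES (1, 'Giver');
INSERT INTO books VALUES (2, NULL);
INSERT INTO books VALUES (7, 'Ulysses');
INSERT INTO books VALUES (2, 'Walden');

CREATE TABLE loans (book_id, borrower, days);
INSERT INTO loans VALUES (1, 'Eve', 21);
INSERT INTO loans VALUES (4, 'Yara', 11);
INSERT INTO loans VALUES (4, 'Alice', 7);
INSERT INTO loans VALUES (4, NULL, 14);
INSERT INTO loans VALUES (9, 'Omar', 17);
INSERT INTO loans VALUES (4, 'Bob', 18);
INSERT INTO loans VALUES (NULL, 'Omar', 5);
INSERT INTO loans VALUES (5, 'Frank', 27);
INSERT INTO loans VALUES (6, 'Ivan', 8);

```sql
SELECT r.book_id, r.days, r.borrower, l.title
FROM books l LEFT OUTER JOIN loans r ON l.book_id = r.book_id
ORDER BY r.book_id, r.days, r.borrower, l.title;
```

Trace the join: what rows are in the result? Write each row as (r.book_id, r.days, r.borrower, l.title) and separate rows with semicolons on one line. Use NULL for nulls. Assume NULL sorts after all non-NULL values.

(1, 21, Eve, Giver); (5, 27, Frank, Ulysses); (5, 27, Frank, Walden); (9, 17, Omar, NULL); (NULL, NULL, NULL, Ulysses); (NULL, NULL, NULL, Walden); (NULL, NULL, NULL, NULL)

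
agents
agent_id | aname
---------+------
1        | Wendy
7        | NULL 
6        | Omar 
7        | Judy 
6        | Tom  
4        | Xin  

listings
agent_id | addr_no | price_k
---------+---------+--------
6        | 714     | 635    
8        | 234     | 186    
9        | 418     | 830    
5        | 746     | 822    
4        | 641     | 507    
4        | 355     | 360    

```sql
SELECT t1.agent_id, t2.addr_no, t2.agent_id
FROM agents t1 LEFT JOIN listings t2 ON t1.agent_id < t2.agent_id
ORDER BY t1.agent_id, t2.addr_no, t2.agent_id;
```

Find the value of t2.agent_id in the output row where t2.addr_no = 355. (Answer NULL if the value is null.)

4

LEFT JOIN keeps every row from `agents`; unmatched rows get NULL for `listings`'s columns.
Matching on t1.agent_id < t2.agent_id.
- agent_id=1: 6 matching t2 row(s), so 6 row(s) emitted.
- agent_id=7: 2 matching t2 row(s), so 2 row(s) emitted.
- agent_id=6: 2 matching t2 row(s), so 2 row(s) emitted.
- agent_id=7: 2 matching t2 row(s), so 2 row(s) emitted.
- agent_id=6: 2 matching t2 row(s), so 2 row(s) emitted.
- agent_id=4: 4 matching t2 row(s), so 4 row(s) emitted.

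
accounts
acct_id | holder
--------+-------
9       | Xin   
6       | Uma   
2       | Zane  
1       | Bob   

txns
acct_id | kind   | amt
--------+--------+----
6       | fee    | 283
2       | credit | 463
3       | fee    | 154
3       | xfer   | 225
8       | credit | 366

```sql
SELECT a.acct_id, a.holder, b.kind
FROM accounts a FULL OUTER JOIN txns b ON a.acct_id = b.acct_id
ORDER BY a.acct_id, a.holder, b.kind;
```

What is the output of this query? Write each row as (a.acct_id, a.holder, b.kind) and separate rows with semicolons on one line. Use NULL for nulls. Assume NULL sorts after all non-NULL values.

FULL OUTER JOIN keeps every row from both sides; unmatched rows get NULL for the other side's columns.
Matching on a.acct_id = b.acct_id.
- acct_id=9: no b row matches, row kept with b columns NULL.
- acct_id=6: 1 matching b row(s), so 1 row(s) emitted.
- acct_id=2: 1 matching b row(s), so 1 row(s) emitted.
- acct_id=1: no b row matches, row kept with b columns NULL.
- 3 b row(s) had no a match → kept, a columns NULL.
After projecting and ordering:
a.acct_id | a.holder | b.kind
1 | Bob | NULL
2 | Zane | credit
6 | Uma | fee
9 | Xin | NULL
NULL | NULL | credit
NULL | NULL | fee
NULL | NULL | xfer

(1, Bob, NULL); (2, Zane, credit); (6, Uma, fee); (9, Xin, NULL); (NULL, NULL, credit); (NULL, NULL, fee); (NULL, NULL, xfer)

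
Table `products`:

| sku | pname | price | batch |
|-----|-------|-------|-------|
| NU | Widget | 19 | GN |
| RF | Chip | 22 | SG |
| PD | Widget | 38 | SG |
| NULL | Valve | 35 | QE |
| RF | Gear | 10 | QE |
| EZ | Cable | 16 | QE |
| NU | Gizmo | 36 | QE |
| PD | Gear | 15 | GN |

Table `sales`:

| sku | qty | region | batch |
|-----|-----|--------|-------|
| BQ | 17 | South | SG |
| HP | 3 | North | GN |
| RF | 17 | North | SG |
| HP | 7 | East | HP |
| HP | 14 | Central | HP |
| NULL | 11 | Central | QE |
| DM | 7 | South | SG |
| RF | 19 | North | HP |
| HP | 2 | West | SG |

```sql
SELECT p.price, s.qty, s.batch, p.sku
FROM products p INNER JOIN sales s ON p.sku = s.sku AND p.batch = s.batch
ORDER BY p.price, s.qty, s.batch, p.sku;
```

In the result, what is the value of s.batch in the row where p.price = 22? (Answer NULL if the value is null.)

INNER JOIN keeps only pairs where the ON condition holds.
Matching on p.sku = s.sku AND p.batch = s.batch. A NULL in a compared column never satisfies the condition.
Matched pairs: 1.

SG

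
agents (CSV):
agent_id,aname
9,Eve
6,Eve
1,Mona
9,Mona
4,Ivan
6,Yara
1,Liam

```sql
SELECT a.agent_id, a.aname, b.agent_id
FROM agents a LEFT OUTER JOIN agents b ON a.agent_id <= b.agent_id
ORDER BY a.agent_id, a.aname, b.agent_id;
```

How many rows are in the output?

LEFT JOIN keeps every row from `agents a`; unmatched rows get NULL for `agents b`'s columns.
Matching on a.agent_id <= b.agent_id.
Matched pairs: 31; unmatched a rows kept: 0.
Total: 31 rows.

31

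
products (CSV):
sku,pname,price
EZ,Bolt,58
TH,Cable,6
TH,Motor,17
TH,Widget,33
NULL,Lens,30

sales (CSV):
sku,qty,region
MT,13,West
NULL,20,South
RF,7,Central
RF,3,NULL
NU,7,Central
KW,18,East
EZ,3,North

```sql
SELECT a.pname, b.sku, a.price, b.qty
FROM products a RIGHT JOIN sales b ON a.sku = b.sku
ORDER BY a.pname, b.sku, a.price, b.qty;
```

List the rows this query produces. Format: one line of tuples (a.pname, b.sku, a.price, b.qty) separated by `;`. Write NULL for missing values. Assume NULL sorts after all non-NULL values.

(Bolt, EZ, 58, 3); (NULL, KW, NULL, 18); (NULL, MT, NULL, 13); (NULL, NU, NULL, 7); (NULL, RF, NULL, 3); (NULL, RF, NULL, 7); (NULL, NULL, NULL, 20)

RIGHT JOIN keeps every row from `sales`; unmatched rows get NULL for `products`'s columns.
Matching on a.sku = b.sku. A NULL in a compared column never satisfies the condition.
- a row (sku=EZ): matches 1 b row(s) → 1 output row(s).
- a row (sku=TH): no match.
- a row (sku=TH): no match.
- a row (sku=TH): no match.
- a row (sku=NULL): no match.
- 6 row(s) from b found no a partner → padded with NULL.
After projecting and ordering:
a.pname | b.sku | a.price | b.qty
Bolt | EZ | 58 | 3
NULL | KW | NULL | 18
NULL | MT | NULL | 13
NULL | NU | NULL | 7
NULL | RF | NULL | 3
NULL | RF | NULL | 7
NULL | NULL | NULL | 20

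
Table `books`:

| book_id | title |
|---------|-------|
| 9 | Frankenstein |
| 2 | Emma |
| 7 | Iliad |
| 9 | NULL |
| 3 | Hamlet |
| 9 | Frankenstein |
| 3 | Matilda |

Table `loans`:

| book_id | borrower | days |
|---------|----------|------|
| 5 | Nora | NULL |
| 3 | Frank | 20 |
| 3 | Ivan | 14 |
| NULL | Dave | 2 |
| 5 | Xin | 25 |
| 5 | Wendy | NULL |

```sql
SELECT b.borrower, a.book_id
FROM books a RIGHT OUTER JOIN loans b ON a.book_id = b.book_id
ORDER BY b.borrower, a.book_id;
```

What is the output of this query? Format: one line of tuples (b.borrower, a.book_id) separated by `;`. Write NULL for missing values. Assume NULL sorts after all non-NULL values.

(Dave, NULL); (Frank, 3); (Frank, 3); (Ivan, 3); (Ivan, 3); (Nora, NULL); (Wendy, NULL); (Xin, NULL)

RIGHT JOIN keeps every row from `loans`; unmatched rows get NULL for `books`'s columns.
Matching on a.book_id = b.book_id. A NULL in a compared column never satisfies the condition.
- a[0] book_id=9 → no match.
- a[1] book_id=2 → no match.
- a[2] book_id=7 → no match.
- a[3] book_id=9 → no match.
- a[4] book_id=3 → 2 match(es) in b → 2 row(s).
- a[5] book_id=9 → no match.
- a[6] book_id=3 → 2 match(es) in b → 2 row(s).
- plus 4 unmatched b row(s), each kept with NULL a columns.
After projecting and ordering:
b.borrower | a.book_id
Dave | NULL
Frank | 3
Frank | 3
Ivan | 3
Ivan | 3
Nora | NULL
Wendy | NULL
Xin | NULL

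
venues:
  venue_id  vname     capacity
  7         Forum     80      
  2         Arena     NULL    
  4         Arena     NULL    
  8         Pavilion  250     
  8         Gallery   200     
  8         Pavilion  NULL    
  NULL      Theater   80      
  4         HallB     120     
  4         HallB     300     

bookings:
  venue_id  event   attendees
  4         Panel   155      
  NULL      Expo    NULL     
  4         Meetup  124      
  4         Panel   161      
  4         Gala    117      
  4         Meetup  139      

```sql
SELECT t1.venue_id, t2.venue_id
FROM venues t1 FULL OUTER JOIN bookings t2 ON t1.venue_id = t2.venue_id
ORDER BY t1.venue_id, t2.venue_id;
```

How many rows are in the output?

22

FULL OUTER JOIN keeps every row from both sides; unmatched rows get NULL for the other side's columns.
Matching on t1.venue_id = t2.venue_id. A NULL in a compared column never satisfies the condition.
- t1 row (venue_id=7): no match → kept, t2 columns NULL.
- t1 row (venue_id=2): no match → kept, t2 columns NULL.
- t1 row (venue_id=4): matches 5 t2 row(s) → 5 output row(s).
- t1 row (venue_id=8): no match → kept, t2 columns NULL.
- t1 row (venue_id=8): no match → kept, t2 columns NULL.
- t1 row (venue_id=8): no match → kept, t2 columns NULL.
- t1 row (venue_id=NULL): no match → kept, t2 columns NULL.
- t1 row (venue_id=4): matches 5 t2 row(s) → 5 output row(s).
- t1 row (venue_id=4): matches 5 t2 row(s) → 5 output row(s).
- 1 row(s) from t2 found no t1 partner → padded with NULL.
Total: 15 matched + 7 padded = 22 rows.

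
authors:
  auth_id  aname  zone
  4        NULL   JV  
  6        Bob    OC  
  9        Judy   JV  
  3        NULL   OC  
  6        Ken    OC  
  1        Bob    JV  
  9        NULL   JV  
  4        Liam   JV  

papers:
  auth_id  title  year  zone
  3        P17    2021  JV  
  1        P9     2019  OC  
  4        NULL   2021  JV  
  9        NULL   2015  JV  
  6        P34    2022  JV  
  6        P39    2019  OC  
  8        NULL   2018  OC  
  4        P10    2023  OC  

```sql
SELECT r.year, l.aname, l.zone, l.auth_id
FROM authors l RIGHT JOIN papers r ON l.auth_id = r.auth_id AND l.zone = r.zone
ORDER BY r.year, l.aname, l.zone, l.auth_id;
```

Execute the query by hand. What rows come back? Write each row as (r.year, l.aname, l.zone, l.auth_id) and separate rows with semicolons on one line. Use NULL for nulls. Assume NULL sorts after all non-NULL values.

(2015, Judy, JV, 9); (2015, NULL, JV, 9); (2018, NULL, NULL, NULL); (2019, Bob, OC, 6); (2019, Ken, OC, 6); (2019, NULL, NULL, NULL); (2021, Liam, JV, 4); (2021, NULL, JV, 4); (2021, NULL, NULL, NULL); (2022, NULL, NULL, NULL); (2023, NULL, NULL, NULL)

RIGHT JOIN keeps every row from `papers`; unmatched rows get NULL for `authors`'s columns.
Matching on l.auth_id = r.auth_id AND l.zone = r.zone.
- l[0] auth_id=4, zone=JV → 1 match(es) in r → 1 row(s).
- l[1] auth_id=6, zone=OC → 1 match(es) in r → 1 row(s).
- l[2] auth_id=9, zone=JV → 1 match(es) in r → 1 row(s).
- l[3] auth_id=3, zone=OC → no match.
- l[4] auth_id=6, zone=OC → 1 match(es) in r → 1 row(s).
- l[5] auth_id=1, zone=JV → no match.
- l[6] auth_id=9, zone=JV → 1 match(es) in r → 1 row(s).
- l[7] auth_id=4, zone=JV → 1 match(es) in r → 1 row(s).
- 5 r row(s) had no l match → kept, l columns NULL.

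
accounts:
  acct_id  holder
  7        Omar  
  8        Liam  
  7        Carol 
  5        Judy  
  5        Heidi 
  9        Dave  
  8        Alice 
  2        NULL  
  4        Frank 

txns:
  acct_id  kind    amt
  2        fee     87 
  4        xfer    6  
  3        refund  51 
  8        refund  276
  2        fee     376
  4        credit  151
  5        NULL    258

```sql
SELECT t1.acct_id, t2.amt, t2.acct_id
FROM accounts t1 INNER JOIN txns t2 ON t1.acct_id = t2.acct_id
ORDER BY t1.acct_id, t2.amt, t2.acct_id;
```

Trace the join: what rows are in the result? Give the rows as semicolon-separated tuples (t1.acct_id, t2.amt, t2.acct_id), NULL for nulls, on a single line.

INNER JOIN keeps only pairs where the ON condition holds.
Matching on t1.acct_id = t2.acct_id.
- acct_id=7: no matching t2 row, dropped.
- acct_id=8: 1 matching t2 row(s), so 1 row(s) emitted.
- acct_id=7: no matching t2 row, dropped.
- acct_id=5: 1 matching t2 row(s), so 1 row(s) emitted.
- acct_id=5: 1 matching t2 row(s), so 1 row(s) emitted.
- acct_id=9: no matching t2 row, dropped.
- acct_id=8: 1 matching t2 row(s), so 1 row(s) emitted.
- acct_id=2: 2 matching t2 row(s), so 2 row(s) emitted.
- acct_id=4: 2 matching t2 row(s), so 2 row(s) emitted.
After projecting and ordering:
t1.acct_id | t2.amt | t2.acct_id
2 | 87 | 2
2 | 376 | 2
4 | 6 | 4
4 | 151 | 4
5 | 258 | 5
5 | 258 | 5
8 | 276 | 8
8 | 276 | 8

(2, 87, 2); (2, 376, 2); (4, 6, 4); (4, 151, 4); (5, 258, 5); (5, 258, 5); (8, 276, 8); (8, 276, 8)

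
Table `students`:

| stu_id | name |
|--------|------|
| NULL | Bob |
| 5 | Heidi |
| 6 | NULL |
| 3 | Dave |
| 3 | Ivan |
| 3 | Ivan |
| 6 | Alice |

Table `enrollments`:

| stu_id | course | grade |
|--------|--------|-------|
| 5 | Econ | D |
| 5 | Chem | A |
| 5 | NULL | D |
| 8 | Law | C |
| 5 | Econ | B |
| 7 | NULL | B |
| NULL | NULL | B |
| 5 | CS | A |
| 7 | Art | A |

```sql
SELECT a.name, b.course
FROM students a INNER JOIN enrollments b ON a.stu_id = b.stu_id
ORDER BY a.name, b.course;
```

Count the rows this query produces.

5

INNER JOIN keeps only pairs where the ON condition holds.
Matching on a.stu_id = b.stu_id. A NULL in a compared column never satisfies the condition.
- a (stu_id=NULL) has no partner → excluded.
- a (stu_id=5) pairs with 5 row(s) of b.
- a (stu_id=6) has no partner → excluded.
- a (stu_id=3) has no partner → excluded.
- a (stu_id=3) has no partner → excluded.
- a (stu_id=3) has no partner → excluded.
- a (stu_id=6) has no partner → excluded.
Total: 5 rows.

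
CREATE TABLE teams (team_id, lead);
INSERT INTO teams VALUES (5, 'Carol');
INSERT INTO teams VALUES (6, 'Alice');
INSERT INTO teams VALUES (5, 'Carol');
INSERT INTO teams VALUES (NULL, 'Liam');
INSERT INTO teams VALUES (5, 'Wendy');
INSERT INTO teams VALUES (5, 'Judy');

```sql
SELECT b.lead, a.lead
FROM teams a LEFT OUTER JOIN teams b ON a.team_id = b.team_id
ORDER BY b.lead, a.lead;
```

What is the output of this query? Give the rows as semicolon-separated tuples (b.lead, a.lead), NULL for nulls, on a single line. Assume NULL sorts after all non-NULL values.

(Alice, Alice); (Carol, Carol); (Carol, Carol); (Carol, Carol); (Carol, Carol); (Carol, Judy); (Carol, Judy); (Carol, Wendy); (Carol, Wendy); (Judy, Carol); (Judy, Carol); (Judy, Judy); (Judy, Wendy); (Wendy, Carol); (Wendy, Carol); (Wendy, Judy); (Wendy, Wendy); (NULL, Liam)

LEFT JOIN keeps every row from `teams a`; unmatched rows get NULL for `teams b`'s columns.
Matching on a.team_id = b.team_id. A NULL in a compared column never satisfies the condition.
Matched pairs: 17; unmatched a rows kept: 1.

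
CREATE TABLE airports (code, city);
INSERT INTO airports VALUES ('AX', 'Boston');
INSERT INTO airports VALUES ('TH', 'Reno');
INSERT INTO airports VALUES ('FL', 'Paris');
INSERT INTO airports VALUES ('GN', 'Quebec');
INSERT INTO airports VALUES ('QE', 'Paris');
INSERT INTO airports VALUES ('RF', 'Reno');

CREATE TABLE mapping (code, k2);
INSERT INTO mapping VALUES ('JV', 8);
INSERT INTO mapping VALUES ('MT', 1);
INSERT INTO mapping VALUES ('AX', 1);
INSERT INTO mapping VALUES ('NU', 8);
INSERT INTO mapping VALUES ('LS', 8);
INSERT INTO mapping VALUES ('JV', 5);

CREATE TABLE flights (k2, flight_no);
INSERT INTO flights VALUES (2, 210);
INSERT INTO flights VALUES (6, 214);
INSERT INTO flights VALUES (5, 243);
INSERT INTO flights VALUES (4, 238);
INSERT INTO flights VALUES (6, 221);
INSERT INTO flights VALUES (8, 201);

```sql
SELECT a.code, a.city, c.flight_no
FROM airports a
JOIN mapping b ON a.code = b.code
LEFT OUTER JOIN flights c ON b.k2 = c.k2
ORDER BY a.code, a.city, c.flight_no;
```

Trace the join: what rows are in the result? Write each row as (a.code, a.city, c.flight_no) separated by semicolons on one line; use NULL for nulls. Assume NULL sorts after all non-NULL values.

Step 1 — a INNER JOIN b on code → 1 row(s).
Then LEFT JOIN `flights c` on k2: each of those 1 rows is kept; rows whose b.k2 has no match in c get NULL for c's columns.

(AX, Boston, NULL)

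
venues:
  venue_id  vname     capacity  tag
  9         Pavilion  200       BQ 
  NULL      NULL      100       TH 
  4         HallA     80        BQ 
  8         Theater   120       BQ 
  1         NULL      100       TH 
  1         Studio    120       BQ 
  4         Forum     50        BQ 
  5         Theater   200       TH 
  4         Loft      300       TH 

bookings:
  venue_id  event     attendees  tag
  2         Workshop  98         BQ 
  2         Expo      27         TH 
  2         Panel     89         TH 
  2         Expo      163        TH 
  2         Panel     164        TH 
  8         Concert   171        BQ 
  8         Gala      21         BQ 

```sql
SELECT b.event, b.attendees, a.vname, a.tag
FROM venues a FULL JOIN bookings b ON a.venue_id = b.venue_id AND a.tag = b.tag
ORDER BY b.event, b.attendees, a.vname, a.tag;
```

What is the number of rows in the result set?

15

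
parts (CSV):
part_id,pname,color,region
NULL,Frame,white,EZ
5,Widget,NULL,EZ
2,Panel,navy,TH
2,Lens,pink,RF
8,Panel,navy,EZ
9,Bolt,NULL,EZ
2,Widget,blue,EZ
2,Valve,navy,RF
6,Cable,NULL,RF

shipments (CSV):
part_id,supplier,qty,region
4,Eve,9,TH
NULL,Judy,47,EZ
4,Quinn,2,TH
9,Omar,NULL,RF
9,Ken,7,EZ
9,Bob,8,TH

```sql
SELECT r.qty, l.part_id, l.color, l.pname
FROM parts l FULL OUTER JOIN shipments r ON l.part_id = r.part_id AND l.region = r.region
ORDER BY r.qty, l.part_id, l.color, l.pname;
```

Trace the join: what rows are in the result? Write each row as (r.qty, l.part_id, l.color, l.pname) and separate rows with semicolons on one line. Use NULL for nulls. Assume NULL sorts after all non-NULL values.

FULL OUTER JOIN keeps every row from both sides; unmatched rows get NULL for the other side's columns.
Matching on l.part_id = r.part_id AND l.region = r.region. A NULL in a compared column never satisfies the condition.
Matched pairs: 1; unmatched l rows kept: 8; unmatched r rows kept: 5.

(2, NULL, NULL, NULL); (7, 9, NULL, Bolt); (8, NULL, NULL, NULL); (9, NULL, NULL, NULL); (47, NULL, NULL, NULL); (NULL, 2, blue, Widget); (NULL, 2, navy, Panel); (NULL, 2, navy, Valve); (NULL, 2, pink, Lens); (NULL, 5, NULL, Widget); (NULL, 6, NULL, Cable); (NULL, 8, navy, Panel); (NULL, NULL, white, Frame); (NULL, NULL, NULL, NULL)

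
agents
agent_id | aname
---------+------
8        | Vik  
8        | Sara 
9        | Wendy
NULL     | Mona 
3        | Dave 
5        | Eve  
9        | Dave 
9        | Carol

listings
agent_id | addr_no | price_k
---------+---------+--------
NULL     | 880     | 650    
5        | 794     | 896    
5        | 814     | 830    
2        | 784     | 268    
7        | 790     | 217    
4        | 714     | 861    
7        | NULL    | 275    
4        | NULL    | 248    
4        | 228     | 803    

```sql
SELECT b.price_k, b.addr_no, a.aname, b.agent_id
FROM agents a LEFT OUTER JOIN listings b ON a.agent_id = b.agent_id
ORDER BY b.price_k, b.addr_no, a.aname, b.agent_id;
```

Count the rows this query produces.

LEFT JOIN keeps every row from `agents`; unmatched rows get NULL for `listings`'s columns.
Matching on a.agent_id = b.agent_id. A NULL in a compared column never satisfies the condition.
Matched pairs: 2; unmatched a rows kept: 7.
Total: 2 matched + 7 padded = 9 rows.

9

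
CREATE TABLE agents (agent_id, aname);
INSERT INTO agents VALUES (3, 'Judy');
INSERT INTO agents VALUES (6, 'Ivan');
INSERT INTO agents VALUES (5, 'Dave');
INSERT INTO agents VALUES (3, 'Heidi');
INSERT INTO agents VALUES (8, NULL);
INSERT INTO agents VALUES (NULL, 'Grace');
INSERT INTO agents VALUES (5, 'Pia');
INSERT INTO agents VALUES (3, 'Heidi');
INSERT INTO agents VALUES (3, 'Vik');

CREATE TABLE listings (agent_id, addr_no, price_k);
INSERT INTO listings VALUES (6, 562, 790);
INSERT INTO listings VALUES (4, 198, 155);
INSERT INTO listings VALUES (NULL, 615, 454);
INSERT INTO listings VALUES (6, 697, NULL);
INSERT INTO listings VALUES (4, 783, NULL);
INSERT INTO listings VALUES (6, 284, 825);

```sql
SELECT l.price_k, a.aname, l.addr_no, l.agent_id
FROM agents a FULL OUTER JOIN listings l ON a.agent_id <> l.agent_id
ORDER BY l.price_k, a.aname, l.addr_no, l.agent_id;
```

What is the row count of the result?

FULL OUTER JOIN keeps every row from both sides; unmatched rows get NULL for the other side's columns.
Matching on a.agent_id <> l.agent_id. A NULL in a compared column never satisfies the condition.
- a row (agent_id=3): matches 5 l row(s) → 5 output row(s).
- a row (agent_id=6): matches 2 l row(s) → 2 output row(s).
- a row (agent_id=5): matches 5 l row(s) → 5 output row(s).
- a row (agent_id=3): matches 5 l row(s) → 5 output row(s).
- a row (agent_id=8): matches 5 l row(s) → 5 output row(s).
- a row (agent_id=NULL): no match → kept, l columns NULL.
- a row (agent_id=5): matches 5 l row(s) → 5 output row(s).
- a row (agent_id=3): matches 5 l row(s) → 5 output row(s).
- a row (agent_id=3): matches 5 l row(s) → 5 output row(s).
- 1 l row(s) had no a match → kept, a columns NULL.
Total: 37 matched + 2 padded = 39 rows.

39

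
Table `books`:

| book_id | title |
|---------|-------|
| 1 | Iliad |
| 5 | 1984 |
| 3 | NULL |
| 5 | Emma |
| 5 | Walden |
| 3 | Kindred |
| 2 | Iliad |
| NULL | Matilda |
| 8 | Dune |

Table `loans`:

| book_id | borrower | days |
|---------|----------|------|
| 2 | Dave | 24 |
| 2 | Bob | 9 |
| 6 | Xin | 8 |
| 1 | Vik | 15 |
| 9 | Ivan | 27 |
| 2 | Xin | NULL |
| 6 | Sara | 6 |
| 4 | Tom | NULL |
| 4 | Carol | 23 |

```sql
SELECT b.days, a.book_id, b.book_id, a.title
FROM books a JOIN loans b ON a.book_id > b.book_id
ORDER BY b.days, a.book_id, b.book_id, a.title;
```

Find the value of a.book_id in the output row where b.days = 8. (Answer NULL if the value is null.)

8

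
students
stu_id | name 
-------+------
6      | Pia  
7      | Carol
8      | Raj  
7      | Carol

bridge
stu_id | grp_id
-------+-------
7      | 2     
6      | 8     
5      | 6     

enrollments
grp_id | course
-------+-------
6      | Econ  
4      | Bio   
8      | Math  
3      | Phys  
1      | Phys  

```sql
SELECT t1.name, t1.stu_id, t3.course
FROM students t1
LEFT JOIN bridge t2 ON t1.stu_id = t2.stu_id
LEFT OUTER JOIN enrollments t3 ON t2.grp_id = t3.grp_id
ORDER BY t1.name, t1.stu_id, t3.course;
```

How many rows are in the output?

4

Evaluate left to right. First `students t1 LEFT JOIN bridge t2` on stu_id: 4 row(s).
Then LEFT JOIN `enrollments t3` on grp_id: each of those 4 rows is kept; rows whose t2.grp_id has no match in t3 get NULL for t3's columns.
Result: 4 row(s).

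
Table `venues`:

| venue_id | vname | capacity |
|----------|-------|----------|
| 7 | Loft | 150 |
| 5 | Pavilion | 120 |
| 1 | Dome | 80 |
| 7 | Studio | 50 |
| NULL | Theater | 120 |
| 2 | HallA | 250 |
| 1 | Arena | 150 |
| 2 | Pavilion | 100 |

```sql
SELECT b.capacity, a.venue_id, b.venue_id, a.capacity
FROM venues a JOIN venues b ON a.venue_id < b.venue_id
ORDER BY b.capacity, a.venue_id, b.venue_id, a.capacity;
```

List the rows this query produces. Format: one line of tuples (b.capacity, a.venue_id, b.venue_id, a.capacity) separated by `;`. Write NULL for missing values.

(50, 1, 7, 80); (50, 1, 7, 150); (50, 2, 7, 100); (50, 2, 7, 250); (50, 5, 7, 120); (100, 1, 2, 80); (100, 1, 2, 150); (120, 1, 5, 80); (120, 1, 5, 150); (120, 2, 5, 100); (120, 2, 5, 250); (150, 1, 7, 80); (150, 1, 7, 150); (150, 2, 7, 100); (150, 2, 7, 250); (150, 5, 7, 120); (250, 1, 2, 80); (250, 1, 2, 150)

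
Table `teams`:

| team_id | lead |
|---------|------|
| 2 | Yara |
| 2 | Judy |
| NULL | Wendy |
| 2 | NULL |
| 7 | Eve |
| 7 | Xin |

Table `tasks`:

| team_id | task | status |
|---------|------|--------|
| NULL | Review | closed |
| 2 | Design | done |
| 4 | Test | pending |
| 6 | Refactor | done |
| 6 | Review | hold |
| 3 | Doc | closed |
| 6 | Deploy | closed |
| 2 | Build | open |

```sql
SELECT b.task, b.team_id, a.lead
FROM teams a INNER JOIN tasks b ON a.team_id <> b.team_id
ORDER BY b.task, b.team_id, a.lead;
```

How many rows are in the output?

INNER JOIN keeps only pairs where the ON condition holds.
Matching on a.team_id <> b.team_id. A NULL in a compared column never satisfies the condition.
Matched pairs: 29.
Total: 29 rows.

29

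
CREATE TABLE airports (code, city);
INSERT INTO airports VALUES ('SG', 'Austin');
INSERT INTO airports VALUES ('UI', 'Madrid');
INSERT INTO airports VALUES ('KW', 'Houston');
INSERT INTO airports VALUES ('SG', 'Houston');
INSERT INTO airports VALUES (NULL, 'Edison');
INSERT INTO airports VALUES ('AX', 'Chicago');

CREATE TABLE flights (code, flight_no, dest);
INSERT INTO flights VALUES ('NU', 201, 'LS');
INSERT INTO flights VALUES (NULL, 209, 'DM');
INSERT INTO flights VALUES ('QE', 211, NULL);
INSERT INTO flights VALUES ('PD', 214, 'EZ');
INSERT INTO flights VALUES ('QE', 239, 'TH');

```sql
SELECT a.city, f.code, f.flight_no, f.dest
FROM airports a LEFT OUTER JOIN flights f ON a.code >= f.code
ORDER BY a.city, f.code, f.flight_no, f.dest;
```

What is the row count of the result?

15

LEFT JOIN keeps every row from `airports`; unmatched rows get NULL for `flights`'s columns.
Matching on a.code >= f.code. A NULL in a compared column never satisfies the condition.
Matched pairs: 12; unmatched a rows kept: 3.
Total: 12 matched + 3 padded = 15 rows.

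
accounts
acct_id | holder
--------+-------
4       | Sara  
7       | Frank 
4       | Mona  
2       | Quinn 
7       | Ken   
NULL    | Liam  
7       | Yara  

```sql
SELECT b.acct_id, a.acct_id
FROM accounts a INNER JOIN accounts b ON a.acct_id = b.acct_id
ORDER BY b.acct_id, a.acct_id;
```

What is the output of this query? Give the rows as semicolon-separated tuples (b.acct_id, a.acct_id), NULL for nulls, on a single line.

(2, 2); (4, 4); (4, 4); (4, 4); (4, 4); (7, 7); (7, 7); (7, 7); (7, 7); (7, 7); (7, 7); (7, 7); (7, 7); (7, 7)

INNER JOIN keeps only pairs where the ON condition holds.
Matching on a.acct_id = b.acct_id. A NULL in a compared column never satisfies the condition.
- a (acct_id=4) pairs with 2 row(s) of b.
- a (acct_id=7) pairs with 3 row(s) of b.
- a (acct_id=4) pairs with 2 row(s) of b.
- a (acct_id=2) pairs with 1 row(s) of b.
- a (acct_id=7) pairs with 3 row(s) of b.
- a (acct_id=NULL) has no partner → excluded.
- a (acct_id=7) pairs with 3 row(s) of b.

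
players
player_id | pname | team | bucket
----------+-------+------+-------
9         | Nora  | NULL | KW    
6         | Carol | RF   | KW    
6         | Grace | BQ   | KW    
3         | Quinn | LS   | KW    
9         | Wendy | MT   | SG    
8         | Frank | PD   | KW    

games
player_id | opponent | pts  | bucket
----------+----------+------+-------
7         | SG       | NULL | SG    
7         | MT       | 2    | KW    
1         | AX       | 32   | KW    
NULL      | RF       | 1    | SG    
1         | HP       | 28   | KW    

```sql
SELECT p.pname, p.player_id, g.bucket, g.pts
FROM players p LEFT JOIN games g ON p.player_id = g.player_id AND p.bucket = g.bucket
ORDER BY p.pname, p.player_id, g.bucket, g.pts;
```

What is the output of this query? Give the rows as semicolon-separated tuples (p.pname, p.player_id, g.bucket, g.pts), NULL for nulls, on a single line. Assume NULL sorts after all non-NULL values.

(Carol, 6, NULL, NULL); (Frank, 8, NULL, NULL); (Grace, 6, NULL, NULL); (Nora, 9, NULL, NULL); (Quinn, 3, NULL, NULL); (Wendy, 9, NULL, NULL)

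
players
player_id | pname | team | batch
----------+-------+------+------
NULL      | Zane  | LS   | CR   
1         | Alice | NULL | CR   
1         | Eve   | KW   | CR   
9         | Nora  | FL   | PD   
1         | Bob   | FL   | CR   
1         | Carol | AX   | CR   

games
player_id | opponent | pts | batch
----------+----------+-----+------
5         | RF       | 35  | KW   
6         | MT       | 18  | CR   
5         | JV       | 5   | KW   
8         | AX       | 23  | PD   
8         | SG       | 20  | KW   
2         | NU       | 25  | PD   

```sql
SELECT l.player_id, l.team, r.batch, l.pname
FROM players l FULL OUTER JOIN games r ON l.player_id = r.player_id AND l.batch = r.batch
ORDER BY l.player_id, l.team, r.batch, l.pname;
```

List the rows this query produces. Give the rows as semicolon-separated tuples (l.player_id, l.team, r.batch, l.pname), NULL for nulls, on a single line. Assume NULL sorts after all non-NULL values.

FULL OUTER JOIN keeps every row from both sides; unmatched rows get NULL for the other side's columns.
Matching on l.player_id = r.player_id AND l.batch = r.batch. A NULL in a compared column never satisfies the condition.
- l row (player_id=NULL, batch=CR): no match → kept, r columns NULL.
- l row (player_id=1, batch=CR): no match → kept, r columns NULL.
- l row (player_id=1, batch=CR): no match → kept, r columns NULL.
- l row (player_id=9, batch=PD): no match → kept, r columns NULL.
- l row (player_id=1, batch=CR): no match → kept, r columns NULL.
- l row (player_id=1, batch=CR): no match → kept, r columns NULL.
- plus 6 unmatched r row(s), each kept with NULL l columns.

(1, AX, NULL, Carol); (1, FL, NULL, Bob); (1, KW, NULL, Eve); (1, NULL, NULL, Alice); (9, FL, NULL, Nora); (NULL, LS, NULL, Zane); (NULL, NULL, CR, NULL); (NULL, NULL, KW, NULL); (NULL, NULL, KW, NULL); (NULL, NULL, KW, NULL); (NULL, NULL, PD, NULL); (NULL, NULL, PD, NULL)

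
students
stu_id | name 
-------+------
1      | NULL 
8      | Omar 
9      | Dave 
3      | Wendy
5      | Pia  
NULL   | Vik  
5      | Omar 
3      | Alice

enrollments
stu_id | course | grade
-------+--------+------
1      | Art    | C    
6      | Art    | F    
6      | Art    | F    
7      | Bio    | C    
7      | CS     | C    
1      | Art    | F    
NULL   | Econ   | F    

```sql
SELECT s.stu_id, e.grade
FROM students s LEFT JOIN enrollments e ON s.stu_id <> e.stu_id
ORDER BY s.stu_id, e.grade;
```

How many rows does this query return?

LEFT JOIN keeps every row from `students`; unmatched rows get NULL for `enrollments`'s columns.
Matching on s.stu_id <> e.stu_id. A NULL in a compared column never satisfies the condition.
- s row (stu_id=1): matches 4 e row(s) → 4 output row(s).
- s row (stu_id=8): matches 6 e row(s) → 6 output row(s).
- s row (stu_id=9): matches 6 e row(s) → 6 output row(s).
- s row (stu_id=3): matches 6 e row(s) → 6 output row(s).
- s row (stu_id=5): matches 6 e row(s) → 6 output row(s).
- s row (stu_id=NULL): no match → kept, e columns NULL.
- s row (stu_id=5): matches 6 e row(s) → 6 output row(s).
- s row (stu_id=3): matches 6 e row(s) → 6 output row(s).
Total: 40 matched + 1 padded = 41 rows.

41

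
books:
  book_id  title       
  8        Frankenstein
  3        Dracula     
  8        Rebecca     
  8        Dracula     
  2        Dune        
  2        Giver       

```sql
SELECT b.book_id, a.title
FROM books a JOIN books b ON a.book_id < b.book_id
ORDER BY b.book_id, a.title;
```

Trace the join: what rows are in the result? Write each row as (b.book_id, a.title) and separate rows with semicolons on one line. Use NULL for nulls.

INNER JOIN keeps only pairs where the ON condition holds.
Matching on a.book_id < b.book_id.
- a row (book_id=8): no match → dropped.
- a row (book_id=3): matches 3 b row(s) → 3 output row(s).
- a row (book_id=8): no match → dropped.
- a row (book_id=8): no match → dropped.
- a row (book_id=2): matches 4 b row(s) → 4 output row(s).
- a row (book_id=2): matches 4 b row(s) → 4 output row(s).

(3, Dune); (3, Giver); (8, Dracula); (8, Dracula); (8, Dracula); (8, Dune); (8, Dune); (8, Dune); (8, Giver); (8, Giver); (8, Giver)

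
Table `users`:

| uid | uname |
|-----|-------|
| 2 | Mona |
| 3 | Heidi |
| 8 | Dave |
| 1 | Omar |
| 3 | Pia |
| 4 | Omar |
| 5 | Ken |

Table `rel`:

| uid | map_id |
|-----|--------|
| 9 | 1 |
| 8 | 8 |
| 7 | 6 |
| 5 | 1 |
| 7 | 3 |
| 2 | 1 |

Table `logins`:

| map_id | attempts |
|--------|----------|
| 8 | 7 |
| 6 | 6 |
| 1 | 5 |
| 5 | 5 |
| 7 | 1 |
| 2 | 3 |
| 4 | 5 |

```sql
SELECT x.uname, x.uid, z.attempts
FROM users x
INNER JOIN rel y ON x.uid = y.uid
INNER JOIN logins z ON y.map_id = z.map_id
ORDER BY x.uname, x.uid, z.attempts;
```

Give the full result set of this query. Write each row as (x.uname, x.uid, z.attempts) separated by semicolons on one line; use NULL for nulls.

(Dave, 8, 7); (Ken, 5, 5); (Mona, 2, 5)

Joins associate left-to-right: users INNER JOIN rel on uid gives 3 intermediate row(s).
Then INNER JOIN `logins z` on map_id: keep only rows whose y.map_id appears in z.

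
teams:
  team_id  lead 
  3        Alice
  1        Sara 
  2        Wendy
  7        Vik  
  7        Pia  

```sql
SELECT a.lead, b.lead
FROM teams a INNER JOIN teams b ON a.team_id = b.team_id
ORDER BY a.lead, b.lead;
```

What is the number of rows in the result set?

INNER JOIN keeps only pairs where the ON condition holds.
Matching on a.team_id = b.team_id.
Matched pairs: 7.
Total: 7 rows.

7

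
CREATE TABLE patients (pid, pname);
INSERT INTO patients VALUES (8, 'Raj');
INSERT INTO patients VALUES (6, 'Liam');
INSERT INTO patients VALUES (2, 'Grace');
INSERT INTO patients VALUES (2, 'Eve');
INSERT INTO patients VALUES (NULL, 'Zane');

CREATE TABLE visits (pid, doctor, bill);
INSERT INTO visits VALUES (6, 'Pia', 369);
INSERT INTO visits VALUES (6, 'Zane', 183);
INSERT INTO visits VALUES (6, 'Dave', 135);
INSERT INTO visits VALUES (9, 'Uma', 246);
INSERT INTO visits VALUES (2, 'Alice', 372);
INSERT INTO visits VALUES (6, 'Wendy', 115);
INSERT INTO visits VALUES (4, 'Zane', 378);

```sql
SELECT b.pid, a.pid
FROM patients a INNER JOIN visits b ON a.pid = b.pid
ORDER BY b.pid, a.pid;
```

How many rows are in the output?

INNER JOIN keeps only pairs where the ON condition holds.
Matching on a.pid = b.pid. A NULL in a compared column never satisfies the condition.
Matched pairs: 6.
Total: 6 rows.

6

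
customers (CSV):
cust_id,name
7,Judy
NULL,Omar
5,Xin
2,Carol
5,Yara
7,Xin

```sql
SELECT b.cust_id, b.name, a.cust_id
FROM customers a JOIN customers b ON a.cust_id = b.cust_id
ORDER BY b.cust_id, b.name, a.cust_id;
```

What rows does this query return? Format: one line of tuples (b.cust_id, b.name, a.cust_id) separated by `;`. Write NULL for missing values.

(2, Carol, 2); (5, Xin, 5); (5, Xin, 5); (5, Yara, 5); (5, Yara, 5); (7, Judy, 7); (7, Judy, 7); (7, Xin, 7); (7, Xin, 7)

INNER JOIN keeps only pairs where the ON condition holds.
Matching on a.cust_id = b.cust_id. A NULL in a compared column never satisfies the condition.
- cust_id=7: 2 matching b row(s), so 2 row(s) emitted.
- cust_id=NULL: no matching b row, dropped.
- cust_id=5: 2 matching b row(s), so 2 row(s) emitted.
- cust_id=2: 1 matching b row(s), so 1 row(s) emitted.
- cust_id=5: 2 matching b row(s), so 2 row(s) emitted.
- cust_id=7: 2 matching b row(s), so 2 row(s) emitted.
After projecting and ordering:
b.cust_id | b.name | a.cust_id
2 | Carol | 2
5 | Xin | 5
5 | Xin | 5
5 | Yara | 5
5 | Yara | 5
7 | Judy | 7
7 | Judy | 7
7 | Xin | 7
7 | Xin | 7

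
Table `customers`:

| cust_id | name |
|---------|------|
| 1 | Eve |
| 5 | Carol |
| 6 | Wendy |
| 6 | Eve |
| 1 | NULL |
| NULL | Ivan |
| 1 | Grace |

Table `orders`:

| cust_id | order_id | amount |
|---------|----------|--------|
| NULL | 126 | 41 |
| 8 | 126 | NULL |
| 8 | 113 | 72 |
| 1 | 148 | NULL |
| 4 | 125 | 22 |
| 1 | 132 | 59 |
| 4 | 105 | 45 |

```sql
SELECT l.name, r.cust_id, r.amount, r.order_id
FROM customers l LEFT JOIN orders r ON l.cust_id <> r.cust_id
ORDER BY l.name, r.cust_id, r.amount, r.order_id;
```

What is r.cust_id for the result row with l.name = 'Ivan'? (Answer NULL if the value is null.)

LEFT JOIN keeps every row from `customers`; unmatched rows get NULL for `orders`'s columns.
Matching on l.cust_id <> r.cust_id. A NULL in a compared column never satisfies the condition.
- l row (cust_id=1): matches 4 r row(s) → 4 output row(s).
- l row (cust_id=5): matches 6 r row(s) → 6 output row(s).
- l row (cust_id=6): matches 6 r row(s) → 6 output row(s).
- l row (cust_id=6): matches 6 r row(s) → 6 output row(s).
- l row (cust_id=1): matches 4 r row(s) → 4 output row(s).
- l row (cust_id=NULL): no match → kept, r columns NULL.
- l row (cust_id=1): matches 4 r row(s) → 4 output row(s).

NULL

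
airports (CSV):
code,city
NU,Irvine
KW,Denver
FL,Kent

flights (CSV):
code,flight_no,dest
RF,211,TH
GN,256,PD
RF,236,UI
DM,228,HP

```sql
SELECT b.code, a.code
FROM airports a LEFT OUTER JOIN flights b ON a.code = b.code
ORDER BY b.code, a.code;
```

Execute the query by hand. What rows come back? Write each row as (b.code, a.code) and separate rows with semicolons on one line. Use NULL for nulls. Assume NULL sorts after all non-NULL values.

(NULL, FL); (NULL, KW); (NULL, NU)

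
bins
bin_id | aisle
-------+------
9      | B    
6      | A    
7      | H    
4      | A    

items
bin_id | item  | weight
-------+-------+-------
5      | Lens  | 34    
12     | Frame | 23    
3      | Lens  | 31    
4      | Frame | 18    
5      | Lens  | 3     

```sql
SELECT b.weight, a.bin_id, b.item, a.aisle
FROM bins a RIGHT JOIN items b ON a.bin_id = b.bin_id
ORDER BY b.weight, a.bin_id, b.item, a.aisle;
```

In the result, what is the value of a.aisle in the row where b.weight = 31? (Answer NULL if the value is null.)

RIGHT JOIN keeps every row from `items`; unmatched rows get NULL for `bins`'s columns.
Matching on a.bin_id = b.bin_id.
- bin_id=9: no matching b row.
- bin_id=6: no matching b row.
- bin_id=7: no matching b row.
- bin_id=4: 1 matching b row(s), so 1 row(s) emitted.
- plus 4 unmatched b row(s), each kept with NULL a columns.

NULL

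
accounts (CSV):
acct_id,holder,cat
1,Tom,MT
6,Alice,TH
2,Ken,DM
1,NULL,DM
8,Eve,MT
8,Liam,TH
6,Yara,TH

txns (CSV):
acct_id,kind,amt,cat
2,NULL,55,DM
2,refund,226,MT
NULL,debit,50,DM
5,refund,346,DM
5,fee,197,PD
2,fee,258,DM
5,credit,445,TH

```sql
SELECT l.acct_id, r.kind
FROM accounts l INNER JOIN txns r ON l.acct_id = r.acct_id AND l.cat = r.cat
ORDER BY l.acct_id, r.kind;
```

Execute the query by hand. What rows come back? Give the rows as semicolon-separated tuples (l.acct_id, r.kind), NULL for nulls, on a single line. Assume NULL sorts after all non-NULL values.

(2, fee); (2, NULL)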